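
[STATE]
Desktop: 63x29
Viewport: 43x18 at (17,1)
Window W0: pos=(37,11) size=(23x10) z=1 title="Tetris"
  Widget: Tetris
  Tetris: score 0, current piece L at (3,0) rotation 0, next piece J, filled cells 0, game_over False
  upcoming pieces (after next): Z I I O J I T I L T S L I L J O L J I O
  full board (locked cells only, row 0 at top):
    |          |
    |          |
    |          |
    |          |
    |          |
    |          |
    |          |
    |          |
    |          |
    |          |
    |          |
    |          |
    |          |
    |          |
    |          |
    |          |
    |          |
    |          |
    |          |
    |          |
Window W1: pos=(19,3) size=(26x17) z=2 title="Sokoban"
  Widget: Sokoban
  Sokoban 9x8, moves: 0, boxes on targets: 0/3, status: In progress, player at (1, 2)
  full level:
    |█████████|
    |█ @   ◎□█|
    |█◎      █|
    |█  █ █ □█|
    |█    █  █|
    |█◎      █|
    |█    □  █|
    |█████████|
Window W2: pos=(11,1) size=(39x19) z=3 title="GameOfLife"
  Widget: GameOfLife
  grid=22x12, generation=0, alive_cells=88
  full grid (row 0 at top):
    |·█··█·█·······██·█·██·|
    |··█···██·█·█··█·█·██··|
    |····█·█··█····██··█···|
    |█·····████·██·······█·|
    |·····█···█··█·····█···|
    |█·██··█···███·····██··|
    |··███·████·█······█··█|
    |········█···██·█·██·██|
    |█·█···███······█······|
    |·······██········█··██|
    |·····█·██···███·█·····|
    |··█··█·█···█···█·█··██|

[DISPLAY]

━━━━━━━━━━━━━━━━━━━━━━━━━━━━━━━━┓          
OfLife                          ┃          
────────────────────────────────┨          
0                               ┃          
·█·······██·█·██·               ┃          
·██·█·█··█·█·██··               ┃          
·█··█····██··█···               ┃          
·████·██·······█·               ┃          
█···█··█·····█···               ┃          
·█···███·····██··               ┃          
·████·█······█··█               ┃━━━━━━━━━┓
···█···██·█·██·██               ┃         ┃
·███······█······               ┃─────────┨
··██········█··██               ┃ext:     ┃
█·██···███·█·····               ┃         ┃
█·█···█···█·█··██               ┃██       ┃
                                ┃         ┃
                                ┃         ┃


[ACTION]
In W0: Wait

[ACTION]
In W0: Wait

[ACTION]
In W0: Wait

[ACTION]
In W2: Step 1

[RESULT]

━━━━━━━━━━━━━━━━━━━━━━━━━━━━━━━━┓          
OfLife                          ┃          
────────────────────────────────┨          
1                               ┃          
███······████·██·               ┃          
·███·█··█··█···█·               ┃          
····█·█████·██···               ┃          
·██·█·███·····█··               ┃          
█···█···█····█···               ┃          
·█·····█····███··               ┃          
██·██···█·······█               ┃━━━━━━━━━┓
█······█·█·██████               ┃         ┃
·█··█····█··███··               ┃─────────┨
····█···████·····               ┃ext:     ┃
·······██████····               ┃         ┃
··██···█████·····               ┃██       ┃
                                ┃         ┃
                                ┃         ┃


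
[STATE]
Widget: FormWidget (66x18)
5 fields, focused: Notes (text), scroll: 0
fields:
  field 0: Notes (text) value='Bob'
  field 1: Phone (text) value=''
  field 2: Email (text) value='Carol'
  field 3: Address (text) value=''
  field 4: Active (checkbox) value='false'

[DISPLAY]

> Notes:      [Bob                                               ]
  Phone:      [                                                  ]
  Email:      [Carol                                             ]
  Address:    [                                                  ]
  Active:     [ ]                                                 
                                                                  
                                                                  
                                                                  
                                                                  
                                                                  
                                                                  
                                                                  
                                                                  
                                                                  
                                                                  
                                                                  
                                                                  
                                                                  


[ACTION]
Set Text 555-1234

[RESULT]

> Notes:      [555-1234                                          ]
  Phone:      [                                                  ]
  Email:      [Carol                                             ]
  Address:    [                                                  ]
  Active:     [ ]                                                 
                                                                  
                                                                  
                                                                  
                                                                  
                                                                  
                                                                  
                                                                  
                                                                  
                                                                  
                                                                  
                                                                  
                                                                  
                                                                  


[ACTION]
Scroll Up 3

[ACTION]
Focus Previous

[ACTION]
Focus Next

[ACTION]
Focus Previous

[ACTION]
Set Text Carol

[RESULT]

  Notes:      [555-1234                                          ]
  Phone:      [                                                  ]
  Email:      [Carol                                             ]
  Address:    [                                                  ]
> Active:     [ ]                                                 
                                                                  
                                                                  
                                                                  
                                                                  
                                                                  
                                                                  
                                                                  
                                                                  
                                                                  
                                                                  
                                                                  
                                                                  
                                                                  


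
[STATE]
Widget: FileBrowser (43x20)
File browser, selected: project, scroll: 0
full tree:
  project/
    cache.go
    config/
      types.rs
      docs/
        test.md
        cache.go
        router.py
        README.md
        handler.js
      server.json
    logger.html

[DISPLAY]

> [-] project/                             
    cache.go                               
    [+] config/                            
    logger.html                            
                                           
                                           
                                           
                                           
                                           
                                           
                                           
                                           
                                           
                                           
                                           
                                           
                                           
                                           
                                           
                                           


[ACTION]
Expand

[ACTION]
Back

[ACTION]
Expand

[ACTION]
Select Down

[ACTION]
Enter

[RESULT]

  [-] project/                             
  > cache.go                               
    [+] config/                            
    logger.html                            
                                           
                                           
                                           
                                           
                                           
                                           
                                           
                                           
                                           
                                           
                                           
                                           
                                           
                                           
                                           
                                           


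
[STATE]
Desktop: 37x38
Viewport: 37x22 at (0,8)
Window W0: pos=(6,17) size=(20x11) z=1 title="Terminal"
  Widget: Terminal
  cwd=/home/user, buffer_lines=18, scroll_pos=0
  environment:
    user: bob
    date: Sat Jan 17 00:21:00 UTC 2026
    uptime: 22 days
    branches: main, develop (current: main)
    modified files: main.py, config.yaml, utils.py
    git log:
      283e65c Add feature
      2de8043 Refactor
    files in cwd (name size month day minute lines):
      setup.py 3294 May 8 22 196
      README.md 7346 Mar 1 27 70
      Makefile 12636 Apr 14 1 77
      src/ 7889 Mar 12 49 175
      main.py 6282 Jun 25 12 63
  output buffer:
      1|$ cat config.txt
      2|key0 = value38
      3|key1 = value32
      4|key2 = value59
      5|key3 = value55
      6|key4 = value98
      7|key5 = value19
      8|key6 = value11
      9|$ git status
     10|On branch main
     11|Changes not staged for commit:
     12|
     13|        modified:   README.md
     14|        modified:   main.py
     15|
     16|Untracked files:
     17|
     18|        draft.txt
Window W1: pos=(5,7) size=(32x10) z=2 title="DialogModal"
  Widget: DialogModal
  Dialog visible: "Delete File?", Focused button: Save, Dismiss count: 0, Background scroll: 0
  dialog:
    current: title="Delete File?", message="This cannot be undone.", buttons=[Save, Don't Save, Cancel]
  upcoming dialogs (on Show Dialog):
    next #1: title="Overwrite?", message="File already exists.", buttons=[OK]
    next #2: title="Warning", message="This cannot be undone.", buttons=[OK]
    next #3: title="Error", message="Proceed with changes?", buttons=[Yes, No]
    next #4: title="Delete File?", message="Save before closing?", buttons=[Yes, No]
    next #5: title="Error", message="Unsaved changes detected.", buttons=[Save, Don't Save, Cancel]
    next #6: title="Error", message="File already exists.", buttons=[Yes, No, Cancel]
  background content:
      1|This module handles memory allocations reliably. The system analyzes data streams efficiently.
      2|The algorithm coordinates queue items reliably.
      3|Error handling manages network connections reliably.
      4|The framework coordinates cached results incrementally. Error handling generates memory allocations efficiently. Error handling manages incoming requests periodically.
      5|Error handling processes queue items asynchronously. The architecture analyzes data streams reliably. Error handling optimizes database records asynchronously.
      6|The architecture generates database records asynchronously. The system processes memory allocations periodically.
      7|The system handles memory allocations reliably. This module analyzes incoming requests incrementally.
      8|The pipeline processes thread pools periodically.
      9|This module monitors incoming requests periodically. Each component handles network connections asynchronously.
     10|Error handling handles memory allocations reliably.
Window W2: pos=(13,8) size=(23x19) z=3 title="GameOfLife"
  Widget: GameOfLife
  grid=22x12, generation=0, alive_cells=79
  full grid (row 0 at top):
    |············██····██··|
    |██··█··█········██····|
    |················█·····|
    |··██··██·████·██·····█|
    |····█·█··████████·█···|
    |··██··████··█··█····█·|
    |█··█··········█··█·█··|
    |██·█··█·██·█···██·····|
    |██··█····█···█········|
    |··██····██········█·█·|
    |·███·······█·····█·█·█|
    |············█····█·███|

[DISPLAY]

     ┃ Dialog┏━━━━━━━━━━━━━━━━━━━━━┓┃
     ┠───────┃ GameOfLife          ┃┨
     ┃Th┌────┠─────────────────────┨┃
     ┃Th│    ┃Gen: 0               ┃┃
     ┃Er│ Thi┃············██····██·┃┃
     ┃Th│[Sav┃██··█··█········██···┃┃
     ┃Er└────┃················█····┃┃
     ┃The arc┃··██··██·████·██·····┃┃
     ┗━━━━━━━┃····█·█··████████·█··┃┛
      ┏━━━━━━┃··██··████··█··█····█┃ 
      ┃ Termi┃█··█··········█··█·█·┃ 
      ┠──────┃██·█··█·██·█···██····┃ 
      ┃$ cat ┃██··█····█···█·······┃ 
      ┃key0 =┃··██····██········█·█┃ 
      ┃key1 =┃·███·······█·····█·█·┃ 
      ┃key2 =┃············█····█·██┃ 
      ┃key3 =┃                     ┃ 
      ┃key4 =┃                     ┃ 
      ┃key5 =┗━━━━━━━━━━━━━━━━━━━━━┛ 
      ┗━━━━━━━━━━━━━━━━━━┛           
                                     
                                     


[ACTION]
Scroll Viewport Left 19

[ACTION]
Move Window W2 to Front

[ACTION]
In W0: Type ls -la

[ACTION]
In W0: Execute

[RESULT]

     ┃ Dialog┏━━━━━━━━━━━━━━━━━━━━━┓┃
     ┠───────┃ GameOfLife          ┃┨
     ┃Th┌────┠─────────────────────┨┃
     ┃Th│    ┃Gen: 0               ┃┃
     ┃Er│ Thi┃············██····██·┃┃
     ┃Th│[Sav┃██··█··█········██···┃┃
     ┃Er└────┃················█····┃┃
     ┃The arc┃··██··██·████·██·····┃┃
     ┗━━━━━━━┃····█·█··████████·█··┃┛
      ┏━━━━━━┃··██··████··█··█····█┃ 
      ┃ Termi┃█··█··········█··█·█·┃ 
      ┠──────┃██·█··█·██·█···██····┃ 
      ┃$ ls -┃██··█····█···█·······┃ 
      ┃-rw-r-┃··██····██········█·█┃ 
      ┃-rw-r-┃·███·······█·····█·█·┃ 
      ┃-rw-r-┃············█····█·██┃ 
      ┃drwxr-┃                     ┃ 
      ┃-rw-r-┃                     ┃ 
      ┃$ █   ┗━━━━━━━━━━━━━━━━━━━━━┛ 
      ┗━━━━━━━━━━━━━━━━━━┛           
                                     
                                     


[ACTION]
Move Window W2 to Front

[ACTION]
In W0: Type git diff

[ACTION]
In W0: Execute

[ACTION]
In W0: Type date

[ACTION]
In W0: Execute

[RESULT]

     ┃ Dialog┏━━━━━━━━━━━━━━━━━━━━━┓┃
     ┠───────┃ GameOfLife          ┃┨
     ┃Th┌────┠─────────────────────┨┃
     ┃Th│    ┃Gen: 0               ┃┃
     ┃Er│ Thi┃············██····██·┃┃
     ┃Th│[Sav┃██··█··█········██···┃┃
     ┃Er└────┃················█····┃┃
     ┃The arc┃··██··██·████·██·····┃┃
     ┗━━━━━━━┃····█·█··████████·█··┃┛
      ┏━━━━━━┃··██··████··█··█····█┃ 
      ┃ Termi┃█··█··········█··█·█·┃ 
      ┠──────┃██·█··█·██·█···██····┃ 
      ┃+++ b/┃██··█····█···█·······┃ 
      ┃@@ -1,┃··██····██········█·█┃ 
      ┃+# upd┃·███·······█·····█·█·┃ 
      ┃ impor┃············█····█·██┃ 
      ┃$ date┃                     ┃ 
      ┃Sat Ja┃                     ┃ 
      ┃$ █   ┗━━━━━━━━━━━━━━━━━━━━━┛ 
      ┗━━━━━━━━━━━━━━━━━━┛           
                                     
                                     


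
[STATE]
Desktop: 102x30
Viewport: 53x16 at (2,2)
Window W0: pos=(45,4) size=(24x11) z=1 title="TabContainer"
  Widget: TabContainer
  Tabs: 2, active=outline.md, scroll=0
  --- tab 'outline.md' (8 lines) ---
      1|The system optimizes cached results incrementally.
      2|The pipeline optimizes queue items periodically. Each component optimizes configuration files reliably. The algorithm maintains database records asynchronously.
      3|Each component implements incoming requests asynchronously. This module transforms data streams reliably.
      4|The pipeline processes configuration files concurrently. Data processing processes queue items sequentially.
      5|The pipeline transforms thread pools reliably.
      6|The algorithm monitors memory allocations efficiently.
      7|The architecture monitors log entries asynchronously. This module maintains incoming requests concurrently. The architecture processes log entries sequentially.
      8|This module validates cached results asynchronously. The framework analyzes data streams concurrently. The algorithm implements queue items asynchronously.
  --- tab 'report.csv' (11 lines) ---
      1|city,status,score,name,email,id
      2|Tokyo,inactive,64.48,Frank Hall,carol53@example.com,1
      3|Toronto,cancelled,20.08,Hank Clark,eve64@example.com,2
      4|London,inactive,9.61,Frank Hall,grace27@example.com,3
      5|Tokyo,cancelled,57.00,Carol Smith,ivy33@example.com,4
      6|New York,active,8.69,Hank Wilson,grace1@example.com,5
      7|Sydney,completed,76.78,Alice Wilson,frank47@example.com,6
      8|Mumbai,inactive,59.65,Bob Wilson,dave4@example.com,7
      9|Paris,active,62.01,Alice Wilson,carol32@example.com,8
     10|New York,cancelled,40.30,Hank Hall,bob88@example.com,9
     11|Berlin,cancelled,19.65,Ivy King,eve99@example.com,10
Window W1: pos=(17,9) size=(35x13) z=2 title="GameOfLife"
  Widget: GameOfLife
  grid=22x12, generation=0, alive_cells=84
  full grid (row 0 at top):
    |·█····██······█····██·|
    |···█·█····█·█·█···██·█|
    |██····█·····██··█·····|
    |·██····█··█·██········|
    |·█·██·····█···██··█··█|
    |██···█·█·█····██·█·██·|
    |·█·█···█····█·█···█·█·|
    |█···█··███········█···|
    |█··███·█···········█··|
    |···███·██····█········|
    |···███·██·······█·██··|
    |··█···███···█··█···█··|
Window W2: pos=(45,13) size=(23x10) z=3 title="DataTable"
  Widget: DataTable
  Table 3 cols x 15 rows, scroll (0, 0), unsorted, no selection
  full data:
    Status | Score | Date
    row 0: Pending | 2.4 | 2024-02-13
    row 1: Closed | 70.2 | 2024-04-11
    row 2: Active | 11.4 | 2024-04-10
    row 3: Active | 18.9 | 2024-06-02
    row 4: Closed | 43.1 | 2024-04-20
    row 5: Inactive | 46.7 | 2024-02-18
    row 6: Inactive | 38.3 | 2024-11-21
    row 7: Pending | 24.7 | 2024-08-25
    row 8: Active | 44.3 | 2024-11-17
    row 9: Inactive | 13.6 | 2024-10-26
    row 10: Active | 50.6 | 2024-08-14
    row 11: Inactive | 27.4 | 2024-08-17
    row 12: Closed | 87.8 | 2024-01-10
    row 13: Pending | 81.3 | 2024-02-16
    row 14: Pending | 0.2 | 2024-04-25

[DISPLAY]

                                                     
                                                     
                                           ┏━━━━━━━━━
                                           ┃ TabConta
                                           ┠─────────
                                           ┃[outline.
                                           ┃─────────
               ┏━━━━━━━━━━━━━━━━━━━━━━━━━━━━━━━━━┓ste
               ┃ GameOfLife                      ┃pel
               ┠─────────────────────────────────┨omp
               ┃Gen: 0                           ┃pel
               ┃██····█·····██··█·····     ┏━━━━━━━━━
               ┃·██····█··█·██········     ┃ DataTabl
               ┃·█·██·····█···██··█··█     ┠─────────
               ┃██···█·█·█····██·█·██·     ┃Status  │
               ┃·█·█···█····█·█···█·█·     ┃────────┼


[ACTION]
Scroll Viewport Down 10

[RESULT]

               ┃Gen: 0                           ┃pel
               ┃██····█·····██··█·····     ┏━━━━━━━━━
               ┃·██····█··█·██········     ┃ DataTabl
               ┃·█·██·····█···██··█··█     ┠─────────
               ┃██···█·█·█····██·█·██·     ┃Status  │
               ┃·█·█···█····█·█···█·█·     ┃────────┼
               ┃█···█··███········█···     ┃Pending │
               ┃█··███·█···········█··     ┃Closed  │
               ┃···███·██····█········     ┃Active  │
               ┗━━━━━━━━━━━━━━━━━━━━━━━━━━━┃Active  │
                                           ┗━━━━━━━━━
                                                     
                                                     
                                                     
                                                     
                                                     


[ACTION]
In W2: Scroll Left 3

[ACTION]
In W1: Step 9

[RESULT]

               ┃Gen: 9                           ┃pel
               ┃█·█··············█·██·     ┏━━━━━━━━━
               ┃··█········██····█·██·     ┃ DataTabl
               ┃··········█·██···█···█     ┠─────────
               ┃·········██···········     ┃Status  │
               ┃·········██·█···█····█     ┃────────┼
               ┃··········██···█···███     ┃Pending │
               ┃·····················█     ┃Closed  │
               ┃···············█·█···█     ┃Active  │
               ┗━━━━━━━━━━━━━━━━━━━━━━━━━━━┃Active  │
                                           ┗━━━━━━━━━
                                                     
                                                     
                                                     
                                                     
                                                     


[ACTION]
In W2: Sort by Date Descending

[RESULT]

               ┃Gen: 9                           ┃pel
               ┃█·█··············█·██·     ┏━━━━━━━━━
               ┃··█········██····█·██·     ┃ DataTabl
               ┃··········█·██···█···█     ┠─────────
               ┃·········██···········     ┃Status  │
               ┃·········██·█···█····█     ┃────────┼
               ┃··········██···█···███     ┃Inactive│
               ┃·····················█     ┃Active  │
               ┃···············█·█···█     ┃Inactive│
               ┗━━━━━━━━━━━━━━━━━━━━━━━━━━━┃Pending │
                                           ┗━━━━━━━━━
                                                     
                                                     
                                                     
                                                     
                                                     


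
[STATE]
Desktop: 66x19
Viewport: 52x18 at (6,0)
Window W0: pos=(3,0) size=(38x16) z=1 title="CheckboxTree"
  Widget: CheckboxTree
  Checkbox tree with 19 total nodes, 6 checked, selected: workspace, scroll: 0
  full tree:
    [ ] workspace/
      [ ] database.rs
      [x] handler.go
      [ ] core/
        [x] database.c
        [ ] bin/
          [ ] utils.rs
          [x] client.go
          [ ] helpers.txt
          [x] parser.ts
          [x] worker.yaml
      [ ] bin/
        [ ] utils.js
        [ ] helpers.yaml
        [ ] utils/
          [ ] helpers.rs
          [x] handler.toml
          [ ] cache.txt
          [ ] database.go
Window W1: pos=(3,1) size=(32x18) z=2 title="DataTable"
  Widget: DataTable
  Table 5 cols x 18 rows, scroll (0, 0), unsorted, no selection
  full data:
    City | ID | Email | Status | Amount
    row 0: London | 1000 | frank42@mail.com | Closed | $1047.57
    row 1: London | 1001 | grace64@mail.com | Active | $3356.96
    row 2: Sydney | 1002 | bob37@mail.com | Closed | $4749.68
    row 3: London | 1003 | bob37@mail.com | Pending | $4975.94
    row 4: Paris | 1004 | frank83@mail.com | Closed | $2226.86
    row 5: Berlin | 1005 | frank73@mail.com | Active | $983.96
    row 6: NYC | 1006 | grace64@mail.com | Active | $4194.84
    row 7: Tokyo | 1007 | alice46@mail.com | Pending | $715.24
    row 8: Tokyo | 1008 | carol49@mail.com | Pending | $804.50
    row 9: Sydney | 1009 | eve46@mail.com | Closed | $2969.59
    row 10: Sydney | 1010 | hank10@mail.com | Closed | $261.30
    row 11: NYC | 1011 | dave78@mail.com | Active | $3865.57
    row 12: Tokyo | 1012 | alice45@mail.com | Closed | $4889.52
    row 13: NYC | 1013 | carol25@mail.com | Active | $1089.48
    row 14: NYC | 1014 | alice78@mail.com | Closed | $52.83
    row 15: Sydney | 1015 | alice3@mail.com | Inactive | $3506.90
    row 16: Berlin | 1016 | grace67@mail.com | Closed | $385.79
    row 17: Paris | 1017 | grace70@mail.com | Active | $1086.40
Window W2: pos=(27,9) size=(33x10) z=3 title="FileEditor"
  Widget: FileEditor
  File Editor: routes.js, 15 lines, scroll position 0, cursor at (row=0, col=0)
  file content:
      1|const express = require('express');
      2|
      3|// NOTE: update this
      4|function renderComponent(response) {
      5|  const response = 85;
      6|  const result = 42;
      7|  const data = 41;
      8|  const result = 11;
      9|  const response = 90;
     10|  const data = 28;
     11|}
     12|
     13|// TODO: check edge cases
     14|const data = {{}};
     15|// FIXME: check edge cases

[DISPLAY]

━━━━━━━━━━━━━━━━━━━━━━━━━━━━━━━━━━┓                 
━━━━━━━━━━━━━━━━━━━━━━━━━━━━┓     ┃                 
ataTable                    ┃─────┨                 
────────────────────────────┨     ┃                 
ty  │ID  │Email           │S┃     ┃                 
────┼────┼────────────────┼─┃     ┃                 
ndon│1000│frank42@mail.com│C┃     ┃                 
ndon│1001│grace64@mail.com│A┃     ┃                 
dney│1002│bob37@mail.com  │C┃     ┃                 
ndon│1003│bob37@mail.┏━━━━━━━━━━━━━━━━━━━━━━━━━━━━━━
ris │1004│frank83@mai┃ FileEditor                   
rlin│1005│frank73@mai┠──────────────────────────────
C   │1006│grace64@mai┃█onst express = require('expre
kyo │1007│alice46@mai┃                              
kyo │1008│carol49@mai┃// NOTE: update this          
dney│1009│eve46@mail.┃function renderComponent(respo
dney│1010│hank10@mail┃  const response = 85;        
C   │1011│dave78@mail┃  const result = 42;          


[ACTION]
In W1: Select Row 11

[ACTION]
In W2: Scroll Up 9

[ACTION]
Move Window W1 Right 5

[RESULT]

━━━━━━━━━━━━━━━━━━━━━━━━━━━━━━━━━━┓                 
he┏━━━━━━━━━━━━━━━━━━━━━━━━━━━━━━┓┃                 
──┃ DataTable                    ┃┨                 
-]┠──────────────────────────────┨┃                 
 [┃City  │ID  │Email           │S┃┃                 
 [┃──────┼────┼────────────────┼─┃┃                 
 [┃London│1000│frank42@mail.com│C┃┃                 
  ┃London│1001│grace64@mail.com│A┃┃                 
  ┃Sydney│1002│bob37@mail.com  │C┃┃                 
  ┃London│1003│bob37@┏━━━━━━━━━━━━━━━━━━━━━━━━━━━━━━
  ┃Paris │1004│frank8┃ FileEditor                   
  ┃Berlin│1005│frank7┠──────────────────────────────
  ┃NYC   │1006│grace6┃█onst express = require('expre
  ┃Tokyo │1007│alice4┃                              
 [┃Tokyo │1008│carol4┃// NOTE: update this          
━━┃Sydney│1009│eve46@┃function renderComponent(respo
  ┃Sydney│1010│hank10┃  const response = 85;        
  ┃>YC   │1011│dave78┃  const result = 42;          


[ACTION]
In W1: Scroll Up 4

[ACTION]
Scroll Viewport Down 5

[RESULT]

he┏━━━━━━━━━━━━━━━━━━━━━━━━━━━━━━┓┃                 
──┃ DataTable                    ┃┨                 
-]┠──────────────────────────────┨┃                 
 [┃City  │ID  │Email           │S┃┃                 
 [┃──────┼────┼────────────────┼─┃┃                 
 [┃London│1000│frank42@mail.com│C┃┃                 
  ┃London│1001│grace64@mail.com│A┃┃                 
  ┃Sydney│1002│bob37@mail.com  │C┃┃                 
  ┃London│1003│bob37@┏━━━━━━━━━━━━━━━━━━━━━━━━━━━━━━
  ┃Paris │1004│frank8┃ FileEditor                   
  ┃Berlin│1005│frank7┠──────────────────────────────
  ┃NYC   │1006│grace6┃█onst express = require('expre
  ┃Tokyo │1007│alice4┃                              
 [┃Tokyo │1008│carol4┃// NOTE: update this          
━━┃Sydney│1009│eve46@┃function renderComponent(respo
  ┃Sydney│1010│hank10┃  const response = 85;        
  ┃>YC   │1011│dave78┃  const result = 42;          
  ┗━━━━━━━━━━━━━━━━━━┗━━━━━━━━━━━━━━━━━━━━━━━━━━━━━━


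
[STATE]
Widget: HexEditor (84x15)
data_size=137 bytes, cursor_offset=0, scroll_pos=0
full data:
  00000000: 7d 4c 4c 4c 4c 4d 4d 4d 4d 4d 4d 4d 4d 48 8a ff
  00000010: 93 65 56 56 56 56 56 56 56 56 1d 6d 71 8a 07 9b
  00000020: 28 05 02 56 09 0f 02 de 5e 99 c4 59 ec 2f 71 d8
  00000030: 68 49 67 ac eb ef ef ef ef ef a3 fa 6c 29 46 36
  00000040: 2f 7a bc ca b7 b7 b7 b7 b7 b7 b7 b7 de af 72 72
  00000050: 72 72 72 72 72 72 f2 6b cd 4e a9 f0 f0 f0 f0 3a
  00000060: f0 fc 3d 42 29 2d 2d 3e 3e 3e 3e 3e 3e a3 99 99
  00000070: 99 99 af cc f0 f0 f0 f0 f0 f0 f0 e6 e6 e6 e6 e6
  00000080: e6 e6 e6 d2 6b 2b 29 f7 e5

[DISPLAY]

00000000  7D 4c 4c 4c 4c 4d 4d 4d  4d 4d 4d 4d 4d 48 8a ff  |}LLLLMMMMMMMMH..|      
00000010  93 65 56 56 56 56 56 56  56 56 1d 6d 71 8a 07 9b  |.eVVVVVVVV.mq...|      
00000020  28 05 02 56 09 0f 02 de  5e 99 c4 59 ec 2f 71 d8  |(..V....^..Y./q.|      
00000030  68 49 67 ac eb ef ef ef  ef ef a3 fa 6c 29 46 36  |hIg.........l)F6|      
00000040  2f 7a bc ca b7 b7 b7 b7  b7 b7 b7 b7 de af 72 72  |/z............rr|      
00000050  72 72 72 72 72 72 f2 6b  cd 4e a9 f0 f0 f0 f0 3a  |rrrrrr.k.N.....:|      
00000060  f0 fc 3d 42 29 2d 2d 3e  3e 3e 3e 3e 3e a3 99 99  |..=B)-->>>>>>...|      
00000070  99 99 af cc f0 f0 f0 f0  f0 f0 f0 e6 e6 e6 e6 e6  |................|      
00000080  e6 e6 e6 d2 6b 2b 29 f7  e5                       |....k+)..       |      
                                                                                    
                                                                                    
                                                                                    
                                                                                    
                                                                                    
                                                                                    


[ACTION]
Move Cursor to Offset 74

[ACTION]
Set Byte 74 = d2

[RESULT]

00000000  7d 4c 4c 4c 4c 4d 4d 4d  4d 4d 4d 4d 4d 48 8a ff  |}LLLLMMMMMMMMH..|      
00000010  93 65 56 56 56 56 56 56  56 56 1d 6d 71 8a 07 9b  |.eVVVVVVVV.mq...|      
00000020  28 05 02 56 09 0f 02 de  5e 99 c4 59 ec 2f 71 d8  |(..V....^..Y./q.|      
00000030  68 49 67 ac eb ef ef ef  ef ef a3 fa 6c 29 46 36  |hIg.........l)F6|      
00000040  2f 7a bc ca b7 b7 b7 b7  b7 b7 D2 b7 de af 72 72  |/z............rr|      
00000050  72 72 72 72 72 72 f2 6b  cd 4e a9 f0 f0 f0 f0 3a  |rrrrrr.k.N.....:|      
00000060  f0 fc 3d 42 29 2d 2d 3e  3e 3e 3e 3e 3e a3 99 99  |..=B)-->>>>>>...|      
00000070  99 99 af cc f0 f0 f0 f0  f0 f0 f0 e6 e6 e6 e6 e6  |................|      
00000080  e6 e6 e6 d2 6b 2b 29 f7  e5                       |....k+)..       |      
                                                                                    
                                                                                    
                                                                                    
                                                                                    
                                                                                    
                                                                                    


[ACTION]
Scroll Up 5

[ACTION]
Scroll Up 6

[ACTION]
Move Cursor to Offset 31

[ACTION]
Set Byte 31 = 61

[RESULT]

00000000  7d 4c 4c 4c 4c 4d 4d 4d  4d 4d 4d 4d 4d 48 8a ff  |}LLLLMMMMMMMMH..|      
00000010  93 65 56 56 56 56 56 56  56 56 1d 6d 71 8a 07 61  |.eVVVVVVVV.mq..a|      
00000020  28 05 02 56 09 0f 02 de  5e 99 c4 59 ec 2f 71 d8  |(..V....^..Y./q.|      
00000030  68 49 67 ac eb ef ef ef  ef ef a3 fa 6c 29 46 36  |hIg.........l)F6|      
00000040  2f 7a bc ca b7 b7 b7 b7  b7 b7 d2 b7 de af 72 72  |/z............rr|      
00000050  72 72 72 72 72 72 f2 6b  cd 4e a9 f0 f0 f0 f0 3a  |rrrrrr.k.N.....:|      
00000060  f0 fc 3d 42 29 2d 2d 3e  3e 3e 3e 3e 3e a3 99 99  |..=B)-->>>>>>...|      
00000070  99 99 af cc f0 f0 f0 f0  f0 f0 f0 e6 e6 e6 e6 e6  |................|      
00000080  e6 e6 e6 d2 6b 2b 29 f7  e5                       |....k+)..       |      
                                                                                    
                                                                                    
                                                                                    
                                                                                    
                                                                                    
                                                                                    


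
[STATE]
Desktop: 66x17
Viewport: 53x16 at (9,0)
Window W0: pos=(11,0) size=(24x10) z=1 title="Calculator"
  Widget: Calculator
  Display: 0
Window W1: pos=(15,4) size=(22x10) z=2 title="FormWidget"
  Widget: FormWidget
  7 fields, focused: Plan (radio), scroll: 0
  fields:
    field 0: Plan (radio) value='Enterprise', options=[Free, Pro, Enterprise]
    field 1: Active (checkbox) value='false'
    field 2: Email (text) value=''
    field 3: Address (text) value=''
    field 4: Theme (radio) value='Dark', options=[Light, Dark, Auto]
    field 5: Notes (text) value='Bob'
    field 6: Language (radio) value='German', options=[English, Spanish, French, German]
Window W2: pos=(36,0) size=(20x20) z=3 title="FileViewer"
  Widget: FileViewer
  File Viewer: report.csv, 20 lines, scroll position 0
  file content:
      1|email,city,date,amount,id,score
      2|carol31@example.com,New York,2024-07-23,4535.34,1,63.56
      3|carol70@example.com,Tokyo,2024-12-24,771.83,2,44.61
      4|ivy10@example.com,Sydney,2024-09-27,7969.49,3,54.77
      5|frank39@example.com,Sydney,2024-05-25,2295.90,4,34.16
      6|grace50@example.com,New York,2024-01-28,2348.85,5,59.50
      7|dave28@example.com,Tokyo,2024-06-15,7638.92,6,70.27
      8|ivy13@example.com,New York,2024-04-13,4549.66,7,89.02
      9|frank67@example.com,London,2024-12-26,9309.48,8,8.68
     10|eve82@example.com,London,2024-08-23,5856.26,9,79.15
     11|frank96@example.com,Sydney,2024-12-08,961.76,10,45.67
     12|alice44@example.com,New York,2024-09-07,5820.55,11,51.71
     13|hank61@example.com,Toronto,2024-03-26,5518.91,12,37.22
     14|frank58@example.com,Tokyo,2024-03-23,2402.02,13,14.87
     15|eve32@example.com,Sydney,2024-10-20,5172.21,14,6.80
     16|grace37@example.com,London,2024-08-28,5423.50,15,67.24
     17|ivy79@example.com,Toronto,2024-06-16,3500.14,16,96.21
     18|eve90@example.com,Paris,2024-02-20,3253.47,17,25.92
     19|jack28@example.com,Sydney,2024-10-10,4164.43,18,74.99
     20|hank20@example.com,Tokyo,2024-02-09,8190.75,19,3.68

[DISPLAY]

  ┏━━━━━━━━━━━━━━━━━━━━━━┓ ┏━━━━━━━━━━━━━━━━━━┓      
  ┃ Calculator           ┃ ┃ FileViewer       ┃      
  ┠──────────────────────┨ ┠──────────────────┨      
  ┃                     0┃ ┃email,city,date,a▲┃      
  ┃┌──┏━━━━━━━━━━━━━━━━━━━━┃carol31@example.c█┃      
  ┃│ 7┃ FormWidget         ┃carol70@example.c░┃      
  ┃├──┠────────────────────┃ivy10@example.com░┃      
  ┃│ 4┃> Plan:       ( ) Fr┃frank39@example.c░┃      
  ┃└──┃  Active:     [ ]   ┃grace50@example.c░┃      
  ┗━━━┃  Email:      [    ]┃dave28@example.co░┃      
      ┃  Address:    [    ]┃ivy13@example.com░┃      
      ┃  Theme:      ( ) Li┃frank67@example.c░┃      
      ┃  Notes:      [Bob ]┃eve82@example.com░┃      
      ┗━━━━━━━━━━━━━━━━━━━━┃frank96@example.c░┃      
                           ┃alice44@example.c░┃      
                           ┃hank61@example.co░┃      


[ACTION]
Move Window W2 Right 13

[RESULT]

  ┏━━━━━━━━━━━━━━━━━━━━━━┓           ┏━━━━━━━━━━━━━━━
  ┃ Calculator           ┃           ┃ FileViewer    
  ┠──────────────────────┨           ┠───────────────
  ┃                     0┃           ┃email,city,date
  ┃┌──┏━━━━━━━━━━━━━━━━━━━━┓         ┃carol31@example
  ┃│ 7┃ FormWidget         ┃         ┃carol70@example
  ┃├──┠────────────────────┨         ┃ivy10@example.c
  ┃│ 4┃> Plan:       ( ) Fr┃         ┃frank39@example
  ┃└──┃  Active:     [ ]   ┃         ┃grace50@example
  ┗━━━┃  Email:      [    ]┃         ┃dave28@example.
      ┃  Address:    [    ]┃         ┃ivy13@example.c
      ┃  Theme:      ( ) Li┃         ┃frank67@example
      ┃  Notes:      [Bob ]┃         ┃eve82@example.c
      ┗━━━━━━━━━━━━━━━━━━━━┛         ┃frank96@example
                                     ┃alice44@example
                                     ┃hank61@example.


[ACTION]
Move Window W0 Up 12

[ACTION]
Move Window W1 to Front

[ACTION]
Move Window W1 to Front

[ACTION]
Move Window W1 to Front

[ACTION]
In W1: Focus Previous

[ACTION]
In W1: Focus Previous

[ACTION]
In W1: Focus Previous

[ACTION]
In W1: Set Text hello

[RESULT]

  ┏━━━━━━━━━━━━━━━━━━━━━━┓           ┏━━━━━━━━━━━━━━━
  ┃ Calculator           ┃           ┃ FileViewer    
  ┠──────────────────────┨           ┠───────────────
  ┃                     0┃           ┃email,city,date
  ┃┌──┏━━━━━━━━━━━━━━━━━━━━┓         ┃carol31@example
  ┃│ 7┃ FormWidget         ┃         ┃carol70@example
  ┃├──┠────────────────────┨         ┃ivy10@example.c
  ┃│ 4┃  Plan:       ( ) Fr┃         ┃frank39@example
  ┃└──┃  Active:     [ ]   ┃         ┃grace50@example
  ┗━━━┃  Email:      [    ]┃         ┃dave28@example.
      ┃  Address:    [    ]┃         ┃ivy13@example.c
      ┃> Theme:      ( ) Li┃         ┃frank67@example
      ┃  Notes:      [Bob ]┃         ┃eve82@example.c
      ┗━━━━━━━━━━━━━━━━━━━━┛         ┃frank96@example
                                     ┃alice44@example
                                     ┃hank61@example.
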